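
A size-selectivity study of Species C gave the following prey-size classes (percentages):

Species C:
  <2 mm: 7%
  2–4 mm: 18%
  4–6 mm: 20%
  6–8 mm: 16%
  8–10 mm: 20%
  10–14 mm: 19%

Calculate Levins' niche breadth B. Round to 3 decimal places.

5.587

Convert percentages to proportions (divide by 100).
Σpᵢ² = 0.07² + 0.18² + 0.20² + 0.16² + 0.20² + 0.19² = 0.0049 + 0.0324 + 0.0400 + 0.0256 + 0.0400 + 0.0361 = 0.1790
B = 1 / 0.1790 = 5.58659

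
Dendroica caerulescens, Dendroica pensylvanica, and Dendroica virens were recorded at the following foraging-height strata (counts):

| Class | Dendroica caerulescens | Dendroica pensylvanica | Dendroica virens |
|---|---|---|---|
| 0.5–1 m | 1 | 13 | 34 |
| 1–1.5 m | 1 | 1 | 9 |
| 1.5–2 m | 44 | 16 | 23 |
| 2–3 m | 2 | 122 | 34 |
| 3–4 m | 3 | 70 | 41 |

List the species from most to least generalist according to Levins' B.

Proportions for Dendroica caerulescens (n=51): 1/51=0.0196, 1/51=0.0196, 44/51=0.8627, 2/51=0.0392, 3/51=0.0588
Proportions for Dendroica pensylvanica (n=222): 13/222=0.0586, 1/222=0.0045, 16/222=0.0721, 122/222=0.5495, 70/222=0.3153
Proportions for Dendroica virens (n=141): 34/141=0.2411, 9/141=0.0638, 23/141=0.1631, 34/141=0.2411, 41/141=0.2908
Σp_caerᵢ² = 0.0196² + 0.0196² + 0.8627² + 0.0392² + 0.0588² = 0.000384 + 0.000384 + 0.744251 + 0.001537 + 0.003457 = 0.750013
B_caer = 1 / 0.750013 = 1.3333
Σp_pensᵢ² = 0.0586² + 0.0045² + 0.0721² + 0.5495² + 0.3153² = 0.003434 + 0.000020 + 0.005198 + 0.301950 + 0.099414 = 0.410016
B_pens = 1 / 0.410016 = 2.4389
Σp_vireᵢ² = 0.2411² + 0.0638² + 0.1631² + 0.2411² + 0.2908² = 0.058129 + 0.004070 + 0.026602 + 0.058129 + 0.084565 = 0.231495
B_vire = 1 / 0.231495 = 4.3197
Ranking by B (broadest → narrowest): Dendroica virens (4.32) > Dendroica pensylvanica (2.44) > Dendroica caerulescens (1.33)

Dendroica virens > Dendroica pensylvanica > Dendroica caerulescens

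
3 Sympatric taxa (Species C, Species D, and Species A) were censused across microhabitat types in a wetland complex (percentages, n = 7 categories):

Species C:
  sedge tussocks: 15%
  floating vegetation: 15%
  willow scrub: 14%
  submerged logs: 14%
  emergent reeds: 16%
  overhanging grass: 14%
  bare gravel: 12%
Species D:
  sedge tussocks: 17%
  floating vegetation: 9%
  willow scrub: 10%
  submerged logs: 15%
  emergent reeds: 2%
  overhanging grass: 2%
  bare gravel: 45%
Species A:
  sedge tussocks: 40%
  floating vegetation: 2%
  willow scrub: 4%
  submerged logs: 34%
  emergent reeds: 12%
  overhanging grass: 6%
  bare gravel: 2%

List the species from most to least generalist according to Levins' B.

Species C > Species D > Species A

Convert percentages to proportions (divide by 100).
Σp_Cᵢ² = 0.15² + 0.15² + 0.14² + 0.14² + 0.16² + 0.14² + 0.12² = 0.0225 + 0.0225 + 0.0196 + 0.0196 + 0.0256 + 0.0196 + 0.0144 = 0.1438
B_C = 1 / 0.1438 = 6.9541
Σp_Dᵢ² = 0.17² + 0.09² + 0.10² + 0.15² + 0.02² + 0.02² + 0.45² = 0.0289 + 0.0081 + 0.0100 + 0.0225 + 0.0004 + 0.0004 + 0.2025 = 0.2728
B_D = 1 / 0.2728 = 3.6657
Σp_Aᵢ² = 0.40² + 0.02² + 0.04² + 0.34² + 0.12² + 0.06² + 0.02² = 0.1600 + 0.0004 + 0.0016 + 0.1156 + 0.0144 + 0.0036 + 0.0004 = 0.2960
B_A = 1 / 0.2960 = 3.3784
Ranking by B (broadest → narrowest): Species C (6.95) > Species D (3.67) > Species A (3.38)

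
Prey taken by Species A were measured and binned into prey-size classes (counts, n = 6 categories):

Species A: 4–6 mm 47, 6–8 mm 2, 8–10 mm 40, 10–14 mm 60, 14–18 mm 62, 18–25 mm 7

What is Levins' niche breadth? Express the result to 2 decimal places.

4.20

Proportions for Species A (n=218): 47/218=0.2156, 2/218=0.0092, 40/218=0.1835, 60/218=0.2752, 62/218=0.2844, 7/218=0.0321
Σpᵢ² = 0.2156² + 0.0092² + 0.1835² + 0.2752² + 0.2844² + 0.0321² = 0.046483 + 0.000085 + 0.033672 + 0.075735 + 0.080883 + 0.001030 = 0.237888
B = 1 / 0.237888 = 4.2037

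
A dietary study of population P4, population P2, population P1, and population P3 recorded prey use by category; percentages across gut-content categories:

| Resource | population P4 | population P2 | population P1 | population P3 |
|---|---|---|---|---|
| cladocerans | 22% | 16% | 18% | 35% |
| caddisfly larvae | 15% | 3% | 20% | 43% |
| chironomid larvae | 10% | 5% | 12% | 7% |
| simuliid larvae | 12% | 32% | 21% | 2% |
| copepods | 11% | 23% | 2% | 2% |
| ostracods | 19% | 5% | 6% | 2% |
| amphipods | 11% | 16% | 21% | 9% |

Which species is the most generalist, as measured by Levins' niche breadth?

population P4

Convert percentages to proportions (divide by 100).
Σp_P4ᵢ² = 0.22² + 0.15² + 0.10² + 0.12² + 0.11² + 0.19² + 0.11² = 0.0484 + 0.0225 + 0.0100 + 0.0144 + 0.0121 + 0.0361 + 0.0121 = 0.1556
B_P4 = 1 / 0.1556 = 6.4267
Σp_P2ᵢ² = 0.16² + 0.03² + 0.05² + 0.32² + 0.23² + 0.05² + 0.16² = 0.0256 + 0.0009 + 0.0025 + 0.1024 + 0.0529 + 0.0025 + 0.0256 = 0.2124
B_P2 = 1 / 0.2124 = 4.7081
Σp_P1ᵢ² = 0.18² + 0.20² + 0.12² + 0.21² + 0.02² + 0.06² + 0.21² = 0.0324 + 0.0400 + 0.0144 + 0.0441 + 0.0004 + 0.0036 + 0.0441 = 0.1790
B_P1 = 1 / 0.1790 = 5.5866
Σp_P3ᵢ² = 0.35² + 0.43² + 0.07² + 0.02² + 0.02² + 0.02² + 0.09² = 0.1225 + 0.1849 + 0.0049 + 0.0004 + 0.0004 + 0.0004 + 0.0081 = 0.3216
B_P3 = 1 / 0.3216 = 3.1095
Highest B → broadest niche (most generalist): population P4 (B = 6.43).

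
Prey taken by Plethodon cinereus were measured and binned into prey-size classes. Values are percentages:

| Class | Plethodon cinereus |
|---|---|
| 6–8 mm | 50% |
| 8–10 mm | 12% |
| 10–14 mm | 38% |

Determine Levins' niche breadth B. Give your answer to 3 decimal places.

Convert percentages to proportions (divide by 100).
Σpᵢ² = 0.50² + 0.12² + 0.38² = 0.2500 + 0.0144 + 0.1444 = 0.4088
B = 1 / 0.4088 = 2.44618

2.446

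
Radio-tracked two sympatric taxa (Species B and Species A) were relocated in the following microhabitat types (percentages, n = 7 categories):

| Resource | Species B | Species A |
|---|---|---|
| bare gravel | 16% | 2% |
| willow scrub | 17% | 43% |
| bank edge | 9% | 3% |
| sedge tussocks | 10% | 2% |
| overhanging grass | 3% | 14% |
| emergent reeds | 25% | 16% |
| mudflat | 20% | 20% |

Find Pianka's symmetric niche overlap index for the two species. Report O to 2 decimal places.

Convert percentages to proportions (divide by 100).
Σ p₁ᵢp₂ᵢ = 0.0032 + 0.0731 + 0.0027 + 0.0020 + 0.0042 + 0.0400 + 0.0400 = 0.1652
Σp_1ᵢ² = 0.16² + 0.17² + 0.09² + 0.10² + 0.03² + 0.25² + 0.20² = 0.0256 + 0.0289 + 0.0081 + 0.0100 + 0.0009 + 0.0625 + 0.0400 = 0.1760
Σp_2ᵢ² = 0.02² + 0.43² + 0.03² + 0.02² + 0.14² + 0.16² + 0.20² = 0.0004 + 0.1849 + 0.0009 + 0.0004 + 0.0196 + 0.0256 + 0.0400 = 0.2718
O = 0.1652 / √(0.1760 × 0.2718) = 0.1652 / 0.21872 = 0.7553

0.76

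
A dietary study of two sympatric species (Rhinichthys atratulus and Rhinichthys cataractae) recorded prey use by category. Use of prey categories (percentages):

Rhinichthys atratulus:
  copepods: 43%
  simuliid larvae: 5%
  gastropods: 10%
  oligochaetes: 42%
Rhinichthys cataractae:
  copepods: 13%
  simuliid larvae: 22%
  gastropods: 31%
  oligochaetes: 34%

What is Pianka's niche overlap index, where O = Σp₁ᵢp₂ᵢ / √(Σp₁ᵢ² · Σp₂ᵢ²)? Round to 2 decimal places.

0.75

Convert percentages to proportions (divide by 100).
Σ p₁ᵢp₂ᵢ = 0.0559 + 0.0110 + 0.0310 + 0.1428 = 0.2407
Σp_1ᵢ² = 0.43² + 0.05² + 0.10² + 0.42² = 0.1849 + 0.0025 + 0.0100 + 0.1764 = 0.3738
Σp_2ᵢ² = 0.13² + 0.22² + 0.31² + 0.34² = 0.0169 + 0.0484 + 0.0961 + 0.1156 = 0.2770
O = 0.2407 / √(0.3738 × 0.2770) = 0.2407 / 0.32178 = 0.7480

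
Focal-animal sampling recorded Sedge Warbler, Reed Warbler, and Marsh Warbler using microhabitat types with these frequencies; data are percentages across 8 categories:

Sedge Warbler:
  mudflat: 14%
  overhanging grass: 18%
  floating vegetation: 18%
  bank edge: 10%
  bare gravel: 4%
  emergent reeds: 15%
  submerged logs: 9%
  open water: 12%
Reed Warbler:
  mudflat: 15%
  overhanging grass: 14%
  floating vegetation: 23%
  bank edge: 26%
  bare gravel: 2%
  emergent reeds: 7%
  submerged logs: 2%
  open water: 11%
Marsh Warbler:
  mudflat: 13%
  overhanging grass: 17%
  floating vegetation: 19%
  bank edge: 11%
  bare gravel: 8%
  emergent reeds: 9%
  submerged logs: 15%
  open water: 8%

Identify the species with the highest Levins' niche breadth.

Convert percentages to proportions (divide by 100).
Σp_Sedgᵢ² = 0.14² + 0.18² + 0.18² + 0.10² + 0.04² + 0.15² + 0.09² + 0.12² = 0.0196 + 0.0324 + 0.0324 + 0.0100 + 0.0016 + 0.0225 + 0.0081 + 0.0144 = 0.1410
B_Sedg = 1 / 0.1410 = 7.0922
Σp_Reedᵢ² = 0.15² + 0.14² + 0.23² + 0.26² + 0.02² + 0.07² + 0.02² + 0.11² = 0.0225 + 0.0196 + 0.0529 + 0.0676 + 0.0004 + 0.0049 + 0.0004 + 0.0121 = 0.1804
B_Reed = 1 / 0.1804 = 5.5432
Σp_Marsᵢ² = 0.13² + 0.17² + 0.19² + 0.11² + 0.08² + 0.09² + 0.15² + 0.08² = 0.0169 + 0.0289 + 0.0361 + 0.0121 + 0.0064 + 0.0081 + 0.0225 + 0.0064 = 0.1374
B_Mars = 1 / 0.1374 = 7.2780
Highest B → broadest niche (most generalist): Marsh Warbler (B = 7.28).

Marsh Warbler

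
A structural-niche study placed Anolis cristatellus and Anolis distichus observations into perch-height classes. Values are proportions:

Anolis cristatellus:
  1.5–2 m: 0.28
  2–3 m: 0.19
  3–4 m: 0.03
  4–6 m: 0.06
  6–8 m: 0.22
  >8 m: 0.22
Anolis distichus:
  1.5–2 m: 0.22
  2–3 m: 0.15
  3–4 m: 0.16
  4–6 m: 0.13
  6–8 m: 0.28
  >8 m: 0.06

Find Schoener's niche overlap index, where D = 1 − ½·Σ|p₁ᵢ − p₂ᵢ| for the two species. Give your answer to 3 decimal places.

Σ|p₁ᵢ − p₂ᵢ| = 0.06 + 0.04 + 0.13 + 0.07 + 0.06 + 0.16 = 0.52
D = 1 − ½ × 0.52 = 1 − 0.260 = 0.74000

0.740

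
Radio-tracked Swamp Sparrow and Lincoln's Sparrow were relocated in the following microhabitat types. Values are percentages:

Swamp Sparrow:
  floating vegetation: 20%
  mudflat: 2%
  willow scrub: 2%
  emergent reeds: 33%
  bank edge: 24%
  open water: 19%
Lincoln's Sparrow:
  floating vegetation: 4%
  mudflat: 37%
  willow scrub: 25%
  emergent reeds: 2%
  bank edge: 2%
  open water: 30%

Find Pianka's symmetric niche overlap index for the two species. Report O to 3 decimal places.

0.333

Convert percentages to proportions (divide by 100).
Σ p₁ᵢp₂ᵢ = 0.0080 + 0.0074 + 0.0050 + 0.0066 + 0.0048 + 0.0570 = 0.0888
Σp_1ᵢ² = 0.20² + 0.02² + 0.02² + 0.33² + 0.24² + 0.19² = 0.0400 + 0.0004 + 0.0004 + 0.1089 + 0.0576 + 0.0361 = 0.2434
Σp_2ᵢ² = 0.04² + 0.37² + 0.25² + 0.02² + 0.02² + 0.30² = 0.0016 + 0.1369 + 0.0625 + 0.0004 + 0.0004 + 0.0900 = 0.2918
O = 0.0888 / √(0.2434 × 0.2918) = 0.0888 / 0.266504 = 0.33320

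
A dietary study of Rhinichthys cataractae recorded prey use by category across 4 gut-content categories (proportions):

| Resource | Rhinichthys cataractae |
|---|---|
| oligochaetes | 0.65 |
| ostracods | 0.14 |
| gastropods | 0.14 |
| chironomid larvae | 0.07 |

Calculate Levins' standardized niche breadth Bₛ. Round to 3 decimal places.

0.381

Σpᵢ² = 0.65² + 0.14² + 0.14² + 0.07² = 0.4225 + 0.0196 + 0.0196 + 0.0049 = 0.4666
B = 1 / 0.4666 = 2.14316
Bₛ = (B − 1)/(n − 1) = (2.14316 − 1)/(4 − 1) = 1.14316/3 = 0.38105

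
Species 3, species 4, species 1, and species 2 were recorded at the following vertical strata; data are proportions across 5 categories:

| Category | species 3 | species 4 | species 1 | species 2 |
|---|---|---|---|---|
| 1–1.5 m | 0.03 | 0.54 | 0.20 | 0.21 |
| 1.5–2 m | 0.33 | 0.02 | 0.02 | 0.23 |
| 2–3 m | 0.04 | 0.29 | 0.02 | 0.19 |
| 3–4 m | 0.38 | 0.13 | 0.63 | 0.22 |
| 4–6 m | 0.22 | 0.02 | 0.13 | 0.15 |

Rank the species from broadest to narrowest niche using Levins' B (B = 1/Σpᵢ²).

species 2 > species 3 > species 4 > species 1

Σp_3ᵢ² = 0.03² + 0.33² + 0.04² + 0.38² + 0.22² = 0.0009 + 0.1089 + 0.0016 + 0.1444 + 0.0484 = 0.3042
B_3 = 1 / 0.3042 = 3.2873
Σp_4ᵢ² = 0.54² + 0.02² + 0.29² + 0.13² + 0.02² = 0.2916 + 0.0004 + 0.0841 + 0.0169 + 0.0004 = 0.3934
B_4 = 1 / 0.3934 = 2.5419
Σp_1ᵢ² = 0.20² + 0.02² + 0.02² + 0.63² + 0.13² = 0.0400 + 0.0004 + 0.0004 + 0.3969 + 0.0169 = 0.4546
B_1 = 1 / 0.4546 = 2.1997
Σp_2ᵢ² = 0.21² + 0.23² + 0.19² + 0.22² + 0.15² = 0.0441 + 0.0529 + 0.0361 + 0.0484 + 0.0225 = 0.2040
B_2 = 1 / 0.2040 = 4.9020
Ranking by B (broadest → narrowest): species 2 (4.90) > species 3 (3.29) > species 4 (2.54) > species 1 (2.20)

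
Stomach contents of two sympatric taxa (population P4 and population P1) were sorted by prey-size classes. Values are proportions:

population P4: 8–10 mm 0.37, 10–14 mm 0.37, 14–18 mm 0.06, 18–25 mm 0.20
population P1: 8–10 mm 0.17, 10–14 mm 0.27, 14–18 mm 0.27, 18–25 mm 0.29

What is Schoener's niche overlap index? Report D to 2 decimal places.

0.70

Σ|p₁ᵢ − p₂ᵢ| = 0.20 + 0.10 + 0.21 + 0.09 = 0.60
D = 1 − ½ × 0.60 = 1 − 0.300 = 0.7000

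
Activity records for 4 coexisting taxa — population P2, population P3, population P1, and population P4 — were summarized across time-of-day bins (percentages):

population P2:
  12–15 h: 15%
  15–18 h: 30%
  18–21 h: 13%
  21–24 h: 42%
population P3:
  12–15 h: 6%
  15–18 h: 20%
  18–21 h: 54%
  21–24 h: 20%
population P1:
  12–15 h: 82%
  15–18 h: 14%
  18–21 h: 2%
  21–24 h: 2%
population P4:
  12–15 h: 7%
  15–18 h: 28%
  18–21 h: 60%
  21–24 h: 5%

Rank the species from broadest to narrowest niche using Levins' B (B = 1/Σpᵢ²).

population P2 > population P3 > population P4 > population P1

Convert percentages to proportions (divide by 100).
Σp_P2ᵢ² = 0.15² + 0.30² + 0.13² + 0.42² = 0.0225 + 0.0900 + 0.0169 + 0.1764 = 0.3058
B_P2 = 1 / 0.3058 = 3.2701
Σp_P3ᵢ² = 0.06² + 0.20² + 0.54² + 0.20² = 0.0036 + 0.0400 + 0.2916 + 0.0400 = 0.3752
B_P3 = 1 / 0.3752 = 2.6652
Σp_P1ᵢ² = 0.82² + 0.14² + 0.02² + 0.02² = 0.6724 + 0.0196 + 0.0004 + 0.0004 = 0.6928
B_P1 = 1 / 0.6928 = 1.4434
Σp_P4ᵢ² = 0.07² + 0.28² + 0.60² + 0.05² = 0.0049 + 0.0784 + 0.3600 + 0.0025 = 0.4458
B_P4 = 1 / 0.4458 = 2.2432
Ranking by B (broadest → narrowest): population P2 (3.27) > population P3 (2.67) > population P4 (2.24) > population P1 (1.44)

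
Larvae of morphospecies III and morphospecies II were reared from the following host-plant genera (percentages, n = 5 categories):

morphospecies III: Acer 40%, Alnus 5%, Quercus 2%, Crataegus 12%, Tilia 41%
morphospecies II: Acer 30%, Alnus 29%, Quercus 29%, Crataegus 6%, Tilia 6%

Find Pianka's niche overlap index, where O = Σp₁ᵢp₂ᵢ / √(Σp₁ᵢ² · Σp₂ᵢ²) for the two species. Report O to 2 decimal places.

Convert percentages to proportions (divide by 100).
Σ p₁ᵢp₂ᵢ = 0.1200 + 0.0145 + 0.0058 + 0.0072 + 0.0246 = 0.1721
Σp_1ᵢ² = 0.40² + 0.05² + 0.02² + 0.12² + 0.41² = 0.1600 + 0.0025 + 0.0004 + 0.0144 + 0.1681 = 0.3454
Σp_2ᵢ² = 0.30² + 0.29² + 0.29² + 0.06² + 0.06² = 0.0900 + 0.0841 + 0.0841 + 0.0036 + 0.0036 = 0.2654
O = 0.1721 / √(0.3454 × 0.2654) = 0.1721 / 0.30277 = 0.5684

0.57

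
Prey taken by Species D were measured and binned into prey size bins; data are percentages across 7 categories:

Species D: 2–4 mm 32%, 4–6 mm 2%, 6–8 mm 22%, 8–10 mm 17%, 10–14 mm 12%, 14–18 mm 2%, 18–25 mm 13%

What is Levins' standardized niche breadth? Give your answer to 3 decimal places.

0.620

Convert percentages to proportions (divide by 100).
Σpᵢ² = 0.32² + 0.02² + 0.22² + 0.17² + 0.12² + 0.02² + 0.13² = 0.1024 + 0.0004 + 0.0484 + 0.0289 + 0.0144 + 0.0004 + 0.0169 = 0.2118
B = 1 / 0.2118 = 4.72144
Bₛ = (B − 1)/(n − 1) = (4.72144 − 1)/(7 − 1) = 3.72144/6 = 0.62024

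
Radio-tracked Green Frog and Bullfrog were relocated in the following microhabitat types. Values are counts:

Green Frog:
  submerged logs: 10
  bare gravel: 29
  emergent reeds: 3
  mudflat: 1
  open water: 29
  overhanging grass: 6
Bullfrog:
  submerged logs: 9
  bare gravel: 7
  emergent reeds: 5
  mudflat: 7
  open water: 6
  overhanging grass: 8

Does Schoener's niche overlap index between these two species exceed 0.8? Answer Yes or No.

Proportions for Green Frog (n=78): 10/78=0.1282, 29/78=0.3718, 3/78=0.0385, 1/78=0.0128, 29/78=0.3718, 6/78=0.0769
Proportions for Bullfrog (n=42): 9/42=0.2143, 7/42=0.1667, 5/42=0.1190, 7/42=0.1667, 6/42=0.1429, 8/42=0.1905
Σ|p₁ᵢ − p₂ᵢ| = 0.0861 + 0.2051 + 0.0805 + 0.1539 + 0.2289 + 0.1136 = 0.8681
D = 1 − ½ × 0.8681 = 1 − 0.43405 = 0.56595
D = 0.56595 < 0.8 → No.

No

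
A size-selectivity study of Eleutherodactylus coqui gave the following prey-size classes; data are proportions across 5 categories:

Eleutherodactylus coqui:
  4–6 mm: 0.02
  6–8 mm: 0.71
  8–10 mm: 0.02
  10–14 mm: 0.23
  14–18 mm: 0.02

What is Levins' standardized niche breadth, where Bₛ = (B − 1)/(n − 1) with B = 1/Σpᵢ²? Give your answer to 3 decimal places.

Σpᵢ² = 0.02² + 0.71² + 0.02² + 0.23² + 0.02² = 0.0004 + 0.5041 + 0.0004 + 0.0529 + 0.0004 = 0.5582
B = 1 / 0.5582 = 1.79147
Bₛ = (B − 1)/(n − 1) = (1.79147 − 1)/(5 − 1) = 0.79147/4 = 0.19787

0.198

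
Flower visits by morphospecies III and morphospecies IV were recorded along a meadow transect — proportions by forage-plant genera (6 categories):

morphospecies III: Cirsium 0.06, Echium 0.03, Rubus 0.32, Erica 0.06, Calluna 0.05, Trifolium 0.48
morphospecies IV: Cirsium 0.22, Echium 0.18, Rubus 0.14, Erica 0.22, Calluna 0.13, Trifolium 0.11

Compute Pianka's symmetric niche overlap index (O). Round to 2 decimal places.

Σ p₁ᵢp₂ᵢ = 0.0132 + 0.0054 + 0.0448 + 0.0132 + 0.0065 + 0.0528 = 0.1359
Σp_1ᵢ² = 0.06² + 0.03² + 0.32² + 0.06² + 0.05² + 0.48² = 0.0036 + 0.0009 + 0.1024 + 0.0036 + 0.0025 + 0.2304 = 0.3434
Σp_2ᵢ² = 0.22² + 0.18² + 0.14² + 0.22² + 0.13² + 0.11² = 0.0484 + 0.0324 + 0.0196 + 0.0484 + 0.0169 + 0.0121 = 0.1778
O = 0.1359 / √(0.3434 × 0.1778) = 0.1359 / 0.24710 = 0.5500

0.55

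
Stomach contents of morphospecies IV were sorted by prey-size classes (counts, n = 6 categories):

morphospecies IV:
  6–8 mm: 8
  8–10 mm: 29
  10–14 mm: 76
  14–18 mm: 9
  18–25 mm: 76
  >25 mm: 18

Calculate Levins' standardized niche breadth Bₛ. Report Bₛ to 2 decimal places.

0.53

Proportions for morphospecies IV (n=216): 8/216=0.0370, 29/216=0.1343, 76/216=0.3519, 9/216=0.0417, 76/216=0.3519, 18/216=0.0833
Σpᵢ² = 0.0370² + 0.1343² + 0.3519² + 0.0417² + 0.3519² + 0.0833² = 0.001369 + 0.018036 + 0.123834 + 0.001739 + 0.123834 + 0.006939 = 0.275751
B = 1 / 0.275751 = 3.6265
Bₛ = (B − 1)/(n − 1) = (3.6265 − 1)/(6 − 1) = 2.6265/5 = 0.5253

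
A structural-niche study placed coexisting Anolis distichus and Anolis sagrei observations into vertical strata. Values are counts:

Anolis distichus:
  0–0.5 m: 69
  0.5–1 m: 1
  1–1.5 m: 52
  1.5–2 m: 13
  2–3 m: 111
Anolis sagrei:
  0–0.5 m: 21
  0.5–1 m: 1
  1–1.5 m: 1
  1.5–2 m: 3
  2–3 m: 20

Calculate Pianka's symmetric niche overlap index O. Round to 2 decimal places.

0.91

Proportions for Anolis distichus (n=246): 69/246=0.2805, 1/246=0.0041, 52/246=0.2114, 13/246=0.0528, 111/246=0.4512
Proportions for Anolis sagrei (n=46): 21/46=0.4565, 1/46=0.0217, 1/46=0.0217, 3/46=0.0652, 20/46=0.4348
Σ p₁ᵢp₂ᵢ = 0.128048 + 0.000089 + 0.004587 + 0.003443 + 0.196182 = 0.332349
Σp_1ᵢ² = 0.2805² + 0.0041² + 0.2114² + 0.0528² + 0.4512² = 0.078680 + 0.000017 + 0.044690 + 0.002788 + 0.203581 = 0.329756
Σp_2ᵢ² = 0.4565² + 0.0217² + 0.0217² + 0.0652² + 0.4348² = 0.208392 + 0.000471 + 0.000471 + 0.004251 + 0.189051 = 0.402636
O = 0.332349 / √(0.329756 × 0.402636) = 0.332349 / 0.3643784 = 0.9121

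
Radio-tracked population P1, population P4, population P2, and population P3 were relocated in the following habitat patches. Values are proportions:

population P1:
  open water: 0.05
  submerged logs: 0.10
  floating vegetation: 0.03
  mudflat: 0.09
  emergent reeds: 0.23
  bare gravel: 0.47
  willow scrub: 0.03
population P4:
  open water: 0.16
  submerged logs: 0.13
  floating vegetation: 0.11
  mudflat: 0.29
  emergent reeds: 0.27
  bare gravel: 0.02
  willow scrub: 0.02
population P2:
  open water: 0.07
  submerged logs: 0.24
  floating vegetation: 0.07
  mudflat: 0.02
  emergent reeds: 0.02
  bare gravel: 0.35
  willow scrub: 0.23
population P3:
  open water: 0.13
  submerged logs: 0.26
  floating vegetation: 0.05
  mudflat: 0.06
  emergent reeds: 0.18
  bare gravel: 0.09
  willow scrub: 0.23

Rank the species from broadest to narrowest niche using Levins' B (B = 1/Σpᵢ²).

population P3 > population P4 > population P2 > population P1

Σp_P1ᵢ² = 0.05² + 0.10² + 0.03² + 0.09² + 0.23² + 0.47² + 0.03² = 0.0025 + 0.0100 + 0.0009 + 0.0081 + 0.0529 + 0.2209 + 0.0009 = 0.2962
B_P1 = 1 / 0.2962 = 3.3761
Σp_P4ᵢ² = 0.16² + 0.13² + 0.11² + 0.29² + 0.27² + 0.02² + 0.02² = 0.0256 + 0.0169 + 0.0121 + 0.0841 + 0.0729 + 0.0004 + 0.0004 = 0.2124
B_P4 = 1 / 0.2124 = 4.7081
Σp_P2ᵢ² = 0.07² + 0.24² + 0.07² + 0.02² + 0.02² + 0.35² + 0.23² = 0.0049 + 0.0576 + 0.0049 + 0.0004 + 0.0004 + 0.1225 + 0.0529 = 0.2436
B_P2 = 1 / 0.2436 = 4.1051
Σp_P3ᵢ² = 0.13² + 0.26² + 0.05² + 0.06² + 0.18² + 0.09² + 0.23² = 0.0169 + 0.0676 + 0.0025 + 0.0036 + 0.0324 + 0.0081 + 0.0529 = 0.1840
B_P3 = 1 / 0.1840 = 5.4348
Ranking by B (broadest → narrowest): population P3 (5.43) > population P4 (4.71) > population P2 (4.11) > population P1 (3.38)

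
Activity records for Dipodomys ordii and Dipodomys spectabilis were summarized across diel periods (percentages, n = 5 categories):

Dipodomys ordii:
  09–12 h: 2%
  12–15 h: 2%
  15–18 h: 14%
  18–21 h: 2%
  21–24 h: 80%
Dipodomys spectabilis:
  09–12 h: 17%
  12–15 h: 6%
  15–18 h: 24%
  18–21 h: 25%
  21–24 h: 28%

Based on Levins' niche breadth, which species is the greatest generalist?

Convert percentages to proportions (divide by 100).
Σp_ordiᵢ² = 0.02² + 0.02² + 0.14² + 0.02² + 0.80² = 0.0004 + 0.0004 + 0.0196 + 0.0004 + 0.6400 = 0.6608
B_ordi = 1 / 0.6608 = 1.5133
Σp_specᵢ² = 0.17² + 0.06² + 0.24² + 0.25² + 0.28² = 0.0289 + 0.0036 + 0.0576 + 0.0625 + 0.0784 = 0.2310
B_spec = 1 / 0.2310 = 4.3290
Highest B → broadest niche (most generalist): Dipodomys spectabilis (B = 4.33).

Dipodomys spectabilis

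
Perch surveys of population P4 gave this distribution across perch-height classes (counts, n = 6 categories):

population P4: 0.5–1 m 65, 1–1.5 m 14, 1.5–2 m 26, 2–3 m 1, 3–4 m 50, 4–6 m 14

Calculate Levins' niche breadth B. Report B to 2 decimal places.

Proportions for population P4 (n=170): 65/170=0.3824, 14/170=0.0824, 26/170=0.1529, 1/170=0.0059, 50/170=0.2941, 14/170=0.0824
Σpᵢ² = 0.3824² + 0.0824² + 0.1529² + 0.0059² + 0.2941² + 0.0824² = 0.146230 + 0.006790 + 0.023378 + 0.000035 + 0.086495 + 0.006790 = 0.269718
B = 1 / 0.269718 = 3.7076

3.71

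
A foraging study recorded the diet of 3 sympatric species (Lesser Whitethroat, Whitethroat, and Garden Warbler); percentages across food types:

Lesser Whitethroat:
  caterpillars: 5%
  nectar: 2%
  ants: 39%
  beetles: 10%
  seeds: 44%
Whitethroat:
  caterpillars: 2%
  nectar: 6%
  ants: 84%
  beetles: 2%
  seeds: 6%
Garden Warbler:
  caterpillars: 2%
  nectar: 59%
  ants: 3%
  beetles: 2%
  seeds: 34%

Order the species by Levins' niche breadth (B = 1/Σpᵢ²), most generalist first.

Convert percentages to proportions (divide by 100).
Σp_Lessᵢ² = 0.05² + 0.02² + 0.39² + 0.10² + 0.44² = 0.0025 + 0.0004 + 0.1521 + 0.0100 + 0.1936 = 0.3586
B_Less = 1 / 0.3586 = 2.7886
Σp_Whitᵢ² = 0.02² + 0.06² + 0.84² + 0.02² + 0.06² = 0.0004 + 0.0036 + 0.7056 + 0.0004 + 0.0036 = 0.7136
B_Whit = 1 / 0.7136 = 1.4013
Σp_Gardᵢ² = 0.02² + 0.59² + 0.03² + 0.02² + 0.34² = 0.0004 + 0.3481 + 0.0009 + 0.0004 + 0.1156 = 0.4654
B_Gard = 1 / 0.4654 = 2.1487
Ranking by B (broadest → narrowest): Lesser Whitethroat (2.79) > Garden Warbler (2.15) > Whitethroat (1.40)

Lesser Whitethroat > Garden Warbler > Whitethroat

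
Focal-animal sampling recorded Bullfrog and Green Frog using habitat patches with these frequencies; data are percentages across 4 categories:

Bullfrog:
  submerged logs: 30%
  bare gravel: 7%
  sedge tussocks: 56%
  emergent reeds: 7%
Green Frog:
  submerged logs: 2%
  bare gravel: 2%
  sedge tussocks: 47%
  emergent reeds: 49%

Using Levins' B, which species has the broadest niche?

Convert percentages to proportions (divide by 100).
Σp_Bullᵢ² = 0.30² + 0.07² + 0.56² + 0.07² = 0.0900 + 0.0049 + 0.3136 + 0.0049 = 0.4134
B_Bull = 1 / 0.4134 = 2.4190
Σp_Frogᵢ² = 0.02² + 0.02² + 0.47² + 0.49² = 0.0004 + 0.0004 + 0.2209 + 0.2401 = 0.4618
B_Frog = 1 / 0.4618 = 2.1654
Highest B → broadest niche (most generalist): Bullfrog (B = 2.42).

Bullfrog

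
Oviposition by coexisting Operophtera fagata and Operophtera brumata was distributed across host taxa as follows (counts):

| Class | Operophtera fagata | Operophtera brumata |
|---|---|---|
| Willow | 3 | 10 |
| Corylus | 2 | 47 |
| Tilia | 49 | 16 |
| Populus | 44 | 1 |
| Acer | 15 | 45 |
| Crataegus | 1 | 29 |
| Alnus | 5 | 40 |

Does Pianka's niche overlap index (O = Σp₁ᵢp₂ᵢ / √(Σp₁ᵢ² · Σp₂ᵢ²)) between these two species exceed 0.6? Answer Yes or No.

No

Proportions for Operophtera fagata (n=119): 3/119=0.0252, 2/119=0.0168, 49/119=0.4118, 44/119=0.3697, 15/119=0.1261, 1/119=0.0084, 5/119=0.0420
Proportions for Operophtera brumata (n=188): 10/188=0.0532, 47/188=0.2500, 16/188=0.0851, 1/188=0.0053, 45/188=0.2394, 29/188=0.1543, 40/188=0.2128
Σ p₁ᵢp₂ᵢ = 0.001341 + 0.004200 + 0.035044 + 0.001959 + 0.030188 + 0.001296 + 0.008938 = 0.082966
Σp_1ᵢ² = 0.0252² + 0.0168² + 0.4118² + 0.3697² + 0.1261² + 0.0084² + 0.0420² = 0.000635 + 0.000282 + 0.169579 + 0.136678 + 0.015901 + 0.000071 + 0.001764 = 0.324910
Σp_2ᵢ² = 0.0532² + 0.2500² + 0.0851² + 0.0053² + 0.2394² + 0.1543² + 0.2128² = 0.002830 + 0.062500 + 0.007242 + 0.000028 + 0.057312 + 0.023808 + 0.045284 = 0.199004
O = 0.082966 / √(0.324910 × 0.199004) = 0.082966 / 0.2542801 = 0.3263
O = 0.3263 < 0.6 → No.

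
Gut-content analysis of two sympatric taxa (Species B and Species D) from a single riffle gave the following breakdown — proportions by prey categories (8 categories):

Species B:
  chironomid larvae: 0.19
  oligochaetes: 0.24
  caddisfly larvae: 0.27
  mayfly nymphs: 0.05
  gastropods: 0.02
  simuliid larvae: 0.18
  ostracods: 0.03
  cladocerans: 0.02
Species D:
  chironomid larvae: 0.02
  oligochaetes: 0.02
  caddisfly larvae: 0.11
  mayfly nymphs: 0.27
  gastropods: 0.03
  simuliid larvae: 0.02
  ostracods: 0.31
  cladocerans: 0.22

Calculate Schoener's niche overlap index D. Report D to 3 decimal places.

Σ|p₁ᵢ − p₂ᵢ| = 0.17 + 0.22 + 0.16 + 0.22 + 0.01 + 0.16 + 0.28 + 0.20 = 1.42
D = 1 − ½ × 1.42 = 1 − 0.710 = 0.29000

0.290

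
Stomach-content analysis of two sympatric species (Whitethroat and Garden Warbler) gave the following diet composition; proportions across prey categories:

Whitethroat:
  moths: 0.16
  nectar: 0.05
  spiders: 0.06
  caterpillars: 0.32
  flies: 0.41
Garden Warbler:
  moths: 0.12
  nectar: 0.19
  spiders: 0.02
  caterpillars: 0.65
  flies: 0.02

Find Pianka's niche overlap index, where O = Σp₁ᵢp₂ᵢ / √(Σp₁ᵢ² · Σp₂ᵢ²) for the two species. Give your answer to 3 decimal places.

0.650

Σ p₁ᵢp₂ᵢ = 0.0192 + 0.0095 + 0.0012 + 0.2080 + 0.0082 = 0.2461
Σp_1ᵢ² = 0.16² + 0.05² + 0.06² + 0.32² + 0.41² = 0.0256 + 0.0025 + 0.0036 + 0.1024 + 0.1681 = 0.3022
Σp_2ᵢ² = 0.12² + 0.19² + 0.02² + 0.65² + 0.02² = 0.0144 + 0.0361 + 0.0004 + 0.4225 + 0.0004 = 0.4738
O = 0.2461 / √(0.3022 × 0.4738) = 0.2461 / 0.378394 = 0.65038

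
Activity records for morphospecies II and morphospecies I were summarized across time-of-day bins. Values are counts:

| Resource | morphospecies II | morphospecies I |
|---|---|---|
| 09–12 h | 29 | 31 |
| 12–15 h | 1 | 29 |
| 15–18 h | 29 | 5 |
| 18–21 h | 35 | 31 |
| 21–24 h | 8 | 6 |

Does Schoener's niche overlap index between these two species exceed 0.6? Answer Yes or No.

Yes

Proportions for morphospecies II (n=102): 29/102=0.2843, 1/102=0.0098, 29/102=0.2843, 35/102=0.3431, 8/102=0.0784
Proportions for morphospecies I (n=102): 31/102=0.3039, 29/102=0.2843, 5/102=0.0490, 31/102=0.3039, 6/102=0.0588
Σ|p₁ᵢ − p₂ᵢ| = 0.0196 + 0.2745 + 0.2353 + 0.0392 + 0.0196 = 0.5882
D = 1 − ½ × 0.5882 = 1 − 0.29410 = 0.70590
D = 0.70590 > 0.6 → Yes.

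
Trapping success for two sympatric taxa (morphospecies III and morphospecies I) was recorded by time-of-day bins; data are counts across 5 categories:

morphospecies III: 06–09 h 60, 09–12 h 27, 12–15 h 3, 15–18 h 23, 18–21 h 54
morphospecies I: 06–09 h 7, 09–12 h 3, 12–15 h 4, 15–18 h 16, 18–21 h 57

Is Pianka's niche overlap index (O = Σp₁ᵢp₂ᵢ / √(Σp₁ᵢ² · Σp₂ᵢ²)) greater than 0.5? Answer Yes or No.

Proportions for morphospecies III (n=167): 60/167=0.3593, 27/167=0.1617, 3/167=0.0180, 23/167=0.1377, 54/167=0.3234
Proportions for morphospecies I (n=87): 7/87=0.0805, 3/87=0.0345, 4/87=0.0460, 16/87=0.1839, 57/87=0.6552
Σ p₁ᵢp₂ᵢ = 0.028924 + 0.005579 + 0.000828 + 0.025323 + 0.211892 = 0.272546
Σp_1ᵢ² = 0.3593² + 0.1617² + 0.0180² + 0.1377² + 0.3234² = 0.129096 + 0.026147 + 0.000324 + 0.018961 + 0.104588 = 0.279116
Σp_2ᵢ² = 0.0805² + 0.0345² + 0.0460² + 0.1839² + 0.6552² = 0.006480 + 0.001190 + 0.002116 + 0.033819 + 0.429287 = 0.472892
O = 0.272546 / √(0.279116 × 0.472892) = 0.272546 / 0.3633067 = 0.7502
O = 0.7502 > 0.5 → Yes.

Yes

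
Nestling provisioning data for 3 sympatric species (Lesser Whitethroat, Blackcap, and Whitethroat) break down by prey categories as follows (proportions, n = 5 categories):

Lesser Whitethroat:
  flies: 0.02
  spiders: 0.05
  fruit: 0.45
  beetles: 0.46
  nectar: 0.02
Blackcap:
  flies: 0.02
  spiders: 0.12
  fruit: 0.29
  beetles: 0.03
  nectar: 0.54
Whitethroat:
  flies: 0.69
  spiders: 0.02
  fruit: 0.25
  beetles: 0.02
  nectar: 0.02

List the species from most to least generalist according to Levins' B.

Σp_Lessᵢ² = 0.02² + 0.05² + 0.45² + 0.46² + 0.02² = 0.0004 + 0.0025 + 0.2025 + 0.2116 + 0.0004 = 0.4174
B_Less = 1 / 0.4174 = 2.3958
Σp_Blacᵢ² = 0.02² + 0.12² + 0.29² + 0.03² + 0.54² = 0.0004 + 0.0144 + 0.0841 + 0.0009 + 0.2916 = 0.3914
B_Blac = 1 / 0.3914 = 2.5549
Σp_Whitᵢ² = 0.69² + 0.02² + 0.25² + 0.02² + 0.02² = 0.4761 + 0.0004 + 0.0625 + 0.0004 + 0.0004 = 0.5398
B_Whit = 1 / 0.5398 = 1.8525
Ranking by B (broadest → narrowest): Blackcap (2.55) > Lesser Whitethroat (2.40) > Whitethroat (1.85)

Blackcap > Lesser Whitethroat > Whitethroat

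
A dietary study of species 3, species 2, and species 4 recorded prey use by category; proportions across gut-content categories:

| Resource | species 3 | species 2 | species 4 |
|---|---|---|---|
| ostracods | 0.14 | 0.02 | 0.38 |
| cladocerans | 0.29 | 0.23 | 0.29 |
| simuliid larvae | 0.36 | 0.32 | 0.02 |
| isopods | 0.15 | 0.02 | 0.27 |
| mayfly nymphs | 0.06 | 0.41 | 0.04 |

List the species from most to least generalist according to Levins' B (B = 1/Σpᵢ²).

species 3 > species 4 > species 2

Σp_3ᵢ² = 0.14² + 0.29² + 0.36² + 0.15² + 0.06² = 0.0196 + 0.0841 + 0.1296 + 0.0225 + 0.0036 = 0.2594
B_3 = 1 / 0.2594 = 3.8551
Σp_2ᵢ² = 0.02² + 0.23² + 0.32² + 0.02² + 0.41² = 0.0004 + 0.0529 + 0.1024 + 0.0004 + 0.1681 = 0.3242
B_2 = 1 / 0.3242 = 3.0845
Σp_4ᵢ² = 0.38² + 0.29² + 0.02² + 0.27² + 0.04² = 0.1444 + 0.0841 + 0.0004 + 0.0729 + 0.0016 = 0.3034
B_4 = 1 / 0.3034 = 3.2960
Ranking by B (broadest → narrowest): species 3 (3.86) > species 4 (3.30) > species 2 (3.08)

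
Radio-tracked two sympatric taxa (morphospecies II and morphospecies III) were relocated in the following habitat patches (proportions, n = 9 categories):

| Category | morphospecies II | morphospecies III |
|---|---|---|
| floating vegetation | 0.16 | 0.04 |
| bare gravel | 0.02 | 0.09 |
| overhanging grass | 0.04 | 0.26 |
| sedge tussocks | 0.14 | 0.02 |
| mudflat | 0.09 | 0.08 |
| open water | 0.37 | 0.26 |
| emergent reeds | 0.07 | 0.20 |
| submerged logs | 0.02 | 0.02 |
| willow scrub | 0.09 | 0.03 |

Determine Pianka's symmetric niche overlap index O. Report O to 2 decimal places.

0.71

Σ p₁ᵢp₂ᵢ = 0.0064 + 0.0018 + 0.0104 + 0.0028 + 0.0072 + 0.0962 + 0.0140 + 0.0004 + 0.0027 = 0.1419
Σp_1ᵢ² = 0.16² + 0.02² + 0.04² + 0.14² + 0.09² + 0.37² + 0.07² + 0.02² + 0.09² = 0.0256 + 0.0004 + 0.0016 + 0.0196 + 0.0081 + 0.1369 + 0.0049 + 0.0004 + 0.0081 = 0.2056
Σp_2ᵢ² = 0.04² + 0.09² + 0.26² + 0.02² + 0.08² + 0.26² + 0.20² + 0.02² + 0.03² = 0.0016 + 0.0081 + 0.0676 + 0.0004 + 0.0064 + 0.0676 + 0.0400 + 0.0004 + 0.0009 = 0.1930
O = 0.1419 / √(0.2056 × 0.1930) = 0.1419 / 0.19920 = 0.7123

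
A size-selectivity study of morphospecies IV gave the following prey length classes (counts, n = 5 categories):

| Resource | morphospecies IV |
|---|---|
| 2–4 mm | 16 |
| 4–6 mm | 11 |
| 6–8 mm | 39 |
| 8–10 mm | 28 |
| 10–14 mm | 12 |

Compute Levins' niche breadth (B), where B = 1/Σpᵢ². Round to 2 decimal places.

Proportions for morphospecies IV (n=106): 16/106=0.1509, 11/106=0.1038, 39/106=0.3679, 28/106=0.2642, 12/106=0.1132
Σpᵢ² = 0.1509² + 0.1038² + 0.3679² + 0.2642² + 0.1132² = 0.022771 + 0.010774 + 0.135350 + 0.069802 + 0.012814 = 0.251511
B = 1 / 0.251511 = 3.9760

3.98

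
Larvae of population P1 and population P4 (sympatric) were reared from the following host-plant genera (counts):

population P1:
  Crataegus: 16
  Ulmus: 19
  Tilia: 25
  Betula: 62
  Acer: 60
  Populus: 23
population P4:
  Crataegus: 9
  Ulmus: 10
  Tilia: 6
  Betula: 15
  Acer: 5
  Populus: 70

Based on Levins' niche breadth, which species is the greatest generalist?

Proportions for population P1 (n=205): 16/205=0.0780, 19/205=0.0927, 25/205=0.1220, 62/205=0.3024, 60/205=0.2927, 23/205=0.1122
Proportions for population P4 (n=115): 9/115=0.0783, 10/115=0.0870, 6/115=0.0522, 15/115=0.1304, 5/115=0.0435, 70/115=0.6087
Σp_P1ᵢ² = 0.0780² + 0.0927² + 0.1220² + 0.3024² + 0.2927² + 0.1122² = 0.006084 + 0.008593 + 0.014884 + 0.091446 + 0.085673 + 0.012589 = 0.219269
B_P1 = 1 / 0.219269 = 4.5606
Σp_P4ᵢ² = 0.0783² + 0.0870² + 0.0522² + 0.1304² + 0.0435² + 0.6087² = 0.006131 + 0.007569 + 0.002725 + 0.017004 + 0.001892 + 0.370516 = 0.405837
B_P4 = 1 / 0.405837 = 2.4640
Highest B → broadest niche (most generalist): population P1 (B = 4.56).

population P1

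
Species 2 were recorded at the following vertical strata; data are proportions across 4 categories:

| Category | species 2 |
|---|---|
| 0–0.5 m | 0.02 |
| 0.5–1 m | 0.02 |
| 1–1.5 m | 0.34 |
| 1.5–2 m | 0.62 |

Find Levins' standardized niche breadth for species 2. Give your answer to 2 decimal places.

Σpᵢ² = 0.02² + 0.02² + 0.34² + 0.62² = 0.0004 + 0.0004 + 0.1156 + 0.3844 = 0.5008
B = 1 / 0.5008 = 1.9968
Bₛ = (B − 1)/(n − 1) = (1.9968 − 1)/(4 − 1) = 0.9968/3 = 0.3323

0.33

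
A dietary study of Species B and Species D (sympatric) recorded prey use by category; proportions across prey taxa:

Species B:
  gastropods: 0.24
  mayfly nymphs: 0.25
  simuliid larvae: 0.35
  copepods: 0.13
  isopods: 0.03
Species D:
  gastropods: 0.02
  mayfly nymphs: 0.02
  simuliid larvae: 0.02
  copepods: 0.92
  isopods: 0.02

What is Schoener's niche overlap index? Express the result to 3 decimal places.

0.210

Σ|p₁ᵢ − p₂ᵢ| = 0.22 + 0.23 + 0.33 + 0.79 + 0.01 = 1.58
D = 1 − ½ × 1.58 = 1 − 0.790 = 0.21000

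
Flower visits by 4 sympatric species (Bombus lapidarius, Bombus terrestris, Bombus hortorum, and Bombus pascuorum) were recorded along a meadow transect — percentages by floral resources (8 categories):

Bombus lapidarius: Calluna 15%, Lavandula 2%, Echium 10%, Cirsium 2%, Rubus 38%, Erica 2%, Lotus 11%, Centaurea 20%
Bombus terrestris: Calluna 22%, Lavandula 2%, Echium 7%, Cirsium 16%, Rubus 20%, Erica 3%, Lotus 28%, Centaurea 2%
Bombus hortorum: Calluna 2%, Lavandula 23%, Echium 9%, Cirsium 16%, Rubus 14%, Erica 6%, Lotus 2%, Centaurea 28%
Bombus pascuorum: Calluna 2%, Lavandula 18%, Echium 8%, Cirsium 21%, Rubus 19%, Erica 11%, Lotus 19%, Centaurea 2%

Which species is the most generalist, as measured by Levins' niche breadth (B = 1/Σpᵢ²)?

Convert percentages to proportions (divide by 100).
Σp_lapiᵢ² = 0.15² + 0.02² + 0.10² + 0.02² + 0.38² + 0.02² + 0.11² + 0.20² = 0.0225 + 0.0004 + 0.0100 + 0.0004 + 0.1444 + 0.0004 + 0.0121 + 0.0400 = 0.2302
B_lapi = 1 / 0.2302 = 4.3440
Σp_terrᵢ² = 0.22² + 0.02² + 0.07² + 0.16² + 0.20² + 0.03² + 0.28² + 0.02² = 0.0484 + 0.0004 + 0.0049 + 0.0256 + 0.0400 + 0.0009 + 0.0784 + 0.0004 = 0.1990
B_terr = 1 / 0.1990 = 5.0251
Σp_hortᵢ² = 0.02² + 0.23² + 0.09² + 0.16² + 0.14² + 0.06² + 0.02² + 0.28² = 0.0004 + 0.0529 + 0.0081 + 0.0256 + 0.0196 + 0.0036 + 0.0004 + 0.0784 = 0.1890
B_hort = 1 / 0.1890 = 5.2910
Σp_pascᵢ² = 0.02² + 0.18² + 0.08² + 0.21² + 0.19² + 0.11² + 0.19² + 0.02² = 0.0004 + 0.0324 + 0.0064 + 0.0441 + 0.0361 + 0.0121 + 0.0361 + 0.0004 = 0.1680
B_pasc = 1 / 0.1680 = 5.9524
Highest B → broadest niche (most generalist): Bombus pascuorum (B = 5.95).

Bombus pascuorum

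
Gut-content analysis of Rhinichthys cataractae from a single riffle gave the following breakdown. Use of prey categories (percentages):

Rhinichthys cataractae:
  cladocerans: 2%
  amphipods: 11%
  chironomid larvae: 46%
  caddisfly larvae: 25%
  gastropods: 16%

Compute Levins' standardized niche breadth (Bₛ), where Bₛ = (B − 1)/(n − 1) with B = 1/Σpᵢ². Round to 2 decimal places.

Convert percentages to proportions (divide by 100).
Σpᵢ² = 0.02² + 0.11² + 0.46² + 0.25² + 0.16² = 0.0004 + 0.0121 + 0.2116 + 0.0625 + 0.0256 = 0.3122
B = 1 / 0.3122 = 3.2031
Bₛ = (B − 1)/(n − 1) = (3.2031 − 1)/(5 − 1) = 2.2031/4 = 0.5508

0.55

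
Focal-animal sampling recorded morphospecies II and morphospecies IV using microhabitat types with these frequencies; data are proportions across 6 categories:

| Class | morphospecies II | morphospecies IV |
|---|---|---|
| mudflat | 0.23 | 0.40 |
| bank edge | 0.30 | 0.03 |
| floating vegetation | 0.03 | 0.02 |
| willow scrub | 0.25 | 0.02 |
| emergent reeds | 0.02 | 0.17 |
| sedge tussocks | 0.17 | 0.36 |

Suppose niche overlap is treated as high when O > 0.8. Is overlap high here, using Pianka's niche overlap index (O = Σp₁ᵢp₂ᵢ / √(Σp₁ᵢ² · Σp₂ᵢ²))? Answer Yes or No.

Σ p₁ᵢp₂ᵢ = 0.0920 + 0.0090 + 0.0006 + 0.0050 + 0.0034 + 0.0612 = 0.1712
Σp_1ᵢ² = 0.23² + 0.30² + 0.03² + 0.25² + 0.02² + 0.17² = 0.0529 + 0.0900 + 0.0009 + 0.0625 + 0.0004 + 0.0289 = 0.2356
Σp_2ᵢ² = 0.40² + 0.03² + 0.02² + 0.02² + 0.17² + 0.36² = 0.1600 + 0.0009 + 0.0004 + 0.0004 + 0.0289 + 0.1296 = 0.3202
O = 0.1712 / √(0.2356 × 0.3202) = 0.1712 / 0.27466 = 0.6233
O = 0.6233 < 0.8 → No.

No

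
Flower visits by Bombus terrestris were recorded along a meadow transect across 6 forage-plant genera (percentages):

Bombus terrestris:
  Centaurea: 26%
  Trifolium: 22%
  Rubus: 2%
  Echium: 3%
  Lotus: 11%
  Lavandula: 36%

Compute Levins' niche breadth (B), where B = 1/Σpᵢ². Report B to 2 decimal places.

Convert percentages to proportions (divide by 100).
Σpᵢ² = 0.26² + 0.22² + 0.02² + 0.03² + 0.11² + 0.36² = 0.0676 + 0.0484 + 0.0004 + 0.0009 + 0.0121 + 0.1296 = 0.2590
B = 1 / 0.2590 = 3.8610

3.86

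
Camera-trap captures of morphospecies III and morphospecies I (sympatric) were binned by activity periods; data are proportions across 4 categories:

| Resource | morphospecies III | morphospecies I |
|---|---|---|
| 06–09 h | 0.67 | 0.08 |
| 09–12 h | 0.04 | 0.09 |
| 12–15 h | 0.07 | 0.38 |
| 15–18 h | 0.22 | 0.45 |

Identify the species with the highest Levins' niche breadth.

morphospecies I

Σp_IIIᵢ² = 0.67² + 0.04² + 0.07² + 0.22² = 0.4489 + 0.0016 + 0.0049 + 0.0484 = 0.5038
B_III = 1 / 0.5038 = 1.9849
Σp_Iᵢ² = 0.08² + 0.09² + 0.38² + 0.45² = 0.0064 + 0.0081 + 0.1444 + 0.2025 = 0.3614
B_I = 1 / 0.3614 = 2.7670
Highest B → broadest niche (most generalist): morphospecies I (B = 2.77).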